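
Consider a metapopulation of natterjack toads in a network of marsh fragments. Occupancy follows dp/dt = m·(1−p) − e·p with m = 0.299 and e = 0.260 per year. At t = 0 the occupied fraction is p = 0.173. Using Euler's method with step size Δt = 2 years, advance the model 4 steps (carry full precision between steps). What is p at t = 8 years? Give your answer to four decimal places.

Update rule: p ← p + [m·(1−p) − e·p]·Δt with Δt = 2.
step 1: Δp = +0.40459, p = 0.57759
step 2: Δp = -0.04774, p = 0.52984
step 3: Δp = +0.00563, p = 0.53548
step 4: Δp = -0.00066, p = 0.53481

0.5348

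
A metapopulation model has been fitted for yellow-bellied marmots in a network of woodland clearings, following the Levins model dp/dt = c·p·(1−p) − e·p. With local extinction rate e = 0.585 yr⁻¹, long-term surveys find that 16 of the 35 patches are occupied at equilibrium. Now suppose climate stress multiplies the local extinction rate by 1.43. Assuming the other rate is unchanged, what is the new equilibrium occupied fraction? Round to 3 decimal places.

Observed p* = 16/35 = 0.45714.
Balance c(1−p*) = e gives c = e/(1 − 0.45714) = 0.585/0.54286 = 1.07763.
New p* = 1 − e/c = 1 − 0.83655/1.07763 = 0.22371.

0.224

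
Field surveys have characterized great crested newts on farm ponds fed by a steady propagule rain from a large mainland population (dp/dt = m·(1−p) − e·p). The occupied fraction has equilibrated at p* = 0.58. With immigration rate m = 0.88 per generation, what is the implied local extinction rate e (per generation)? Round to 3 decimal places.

At equilibrium m(1−p*) = e·p*, so e = m(1−p*)/p*.
e = 0.88 × 0.4200 / 0.58 = 0.6372.

0.637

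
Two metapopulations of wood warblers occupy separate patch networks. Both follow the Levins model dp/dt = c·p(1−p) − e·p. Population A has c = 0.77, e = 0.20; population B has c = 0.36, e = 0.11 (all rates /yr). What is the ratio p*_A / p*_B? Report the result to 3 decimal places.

1.066

A: p*_A = 1 − 0.20/0.77 = 0.7403.
B: p*_B = 1 − 0.11/0.36 = 0.6944.
p*_A / p*_B = 0.7403/0.6944 = 1.0660.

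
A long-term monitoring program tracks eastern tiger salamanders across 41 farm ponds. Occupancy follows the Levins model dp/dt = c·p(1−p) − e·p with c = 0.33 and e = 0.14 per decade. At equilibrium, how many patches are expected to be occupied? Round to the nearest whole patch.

24

p* = 1 − e/c = 1 − 0.14/0.33 = 0.5758.
Expected occupied patches = N × p* = 41 × 0.5758 = 23.61 ≈ 24.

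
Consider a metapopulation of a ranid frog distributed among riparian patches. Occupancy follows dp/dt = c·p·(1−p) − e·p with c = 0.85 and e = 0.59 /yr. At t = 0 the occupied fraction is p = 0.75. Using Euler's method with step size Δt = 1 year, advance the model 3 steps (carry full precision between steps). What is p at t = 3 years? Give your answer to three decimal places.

0.370

Update rule: p ← p + [c·p·(1−p) − e·p]·Δt with Δt = 1.
p: 0.75000 → 0.46687  (Δp = -0.28313)
p: 0.46687 → 0.40299  (Δp = -0.06389)
p: 0.40299 → 0.36972  (Δp = -0.03326)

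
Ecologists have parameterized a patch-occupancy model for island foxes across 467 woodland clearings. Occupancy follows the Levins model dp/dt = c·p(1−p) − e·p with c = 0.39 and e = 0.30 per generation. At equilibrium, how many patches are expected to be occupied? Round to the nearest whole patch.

p* = 1 − e/c = 1 − 0.30/0.39 = 0.2308.
Expected occupied patches = N × p* = 467 × 0.2308 = 107.77 ≈ 108.

108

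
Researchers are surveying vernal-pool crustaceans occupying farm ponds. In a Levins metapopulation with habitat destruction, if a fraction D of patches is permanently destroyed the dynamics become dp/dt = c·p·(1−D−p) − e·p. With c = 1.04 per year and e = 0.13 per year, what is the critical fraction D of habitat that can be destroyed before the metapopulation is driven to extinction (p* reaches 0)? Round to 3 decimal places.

0.875

The nontrivial equilibrium is p* = (1−D) − e/c; extinction occurs when this hits zero.
So D_crit = 1 − e/c = 1 − 0.13/1.04 = 1 − 0.1250 = 0.8750.
This equals the undisturbed p*, a classic result of Lande's extension.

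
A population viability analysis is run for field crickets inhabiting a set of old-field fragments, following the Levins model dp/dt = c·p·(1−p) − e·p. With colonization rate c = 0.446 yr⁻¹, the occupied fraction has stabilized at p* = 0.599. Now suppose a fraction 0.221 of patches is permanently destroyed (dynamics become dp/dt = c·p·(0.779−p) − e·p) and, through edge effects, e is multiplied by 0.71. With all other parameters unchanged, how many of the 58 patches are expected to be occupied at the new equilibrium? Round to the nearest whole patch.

29

Balance c(1−p*) = e gives e = 0.446×(1 − 0.59900) = 0.17885.
New p* = 0.779 − e/c = 0.779 − 0.12698/0.44600 = 0.49429.
Expected occupied = 58 × 0.49429 = 28.67 ≈ 29.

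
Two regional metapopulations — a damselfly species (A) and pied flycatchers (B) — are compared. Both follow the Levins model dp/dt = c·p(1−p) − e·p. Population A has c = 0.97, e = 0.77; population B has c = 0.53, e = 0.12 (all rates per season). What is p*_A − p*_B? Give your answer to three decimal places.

A: p*_A = 1 − 0.77/0.97 = 0.2062.
B: p*_B = 1 − 0.12/0.53 = 0.7736.
p*_A − p*_B = 0.2062 − 0.7736 = -0.5674.

-0.567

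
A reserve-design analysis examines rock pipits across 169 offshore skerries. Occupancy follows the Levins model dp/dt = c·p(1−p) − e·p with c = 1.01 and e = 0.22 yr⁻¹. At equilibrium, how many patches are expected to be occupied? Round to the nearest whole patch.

132

p* = 1 − e/c = 1 − 0.22/1.01 = 0.7822.
Expected occupied patches = N × p* = 169 × 0.7822 = 132.19 ≈ 132.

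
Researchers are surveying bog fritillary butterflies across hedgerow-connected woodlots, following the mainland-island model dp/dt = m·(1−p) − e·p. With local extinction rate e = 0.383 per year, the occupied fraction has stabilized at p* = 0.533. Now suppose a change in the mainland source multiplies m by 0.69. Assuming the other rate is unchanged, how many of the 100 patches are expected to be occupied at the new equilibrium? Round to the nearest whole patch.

Balance m(1−p*) = e·p* gives m = e·p*/(1−p*) = 0.383×0.53300/0.46700 = 0.43713.
New p* = m/(m+e) = 0.30162/(0.30162+0.38300) = 0.44057.
Expected occupied = 100 × 0.44057 = 44.06 ≈ 44.

44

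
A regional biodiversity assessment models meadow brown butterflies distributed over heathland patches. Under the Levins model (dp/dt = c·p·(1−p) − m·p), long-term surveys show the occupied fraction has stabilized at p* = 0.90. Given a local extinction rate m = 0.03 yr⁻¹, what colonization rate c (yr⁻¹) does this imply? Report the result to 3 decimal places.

At equilibrium c(1−p*) = m, so c = m/(1−p*).
c = 0.03/(1 − 0.90) = 0.03/0.1000 = 0.3000.

0.300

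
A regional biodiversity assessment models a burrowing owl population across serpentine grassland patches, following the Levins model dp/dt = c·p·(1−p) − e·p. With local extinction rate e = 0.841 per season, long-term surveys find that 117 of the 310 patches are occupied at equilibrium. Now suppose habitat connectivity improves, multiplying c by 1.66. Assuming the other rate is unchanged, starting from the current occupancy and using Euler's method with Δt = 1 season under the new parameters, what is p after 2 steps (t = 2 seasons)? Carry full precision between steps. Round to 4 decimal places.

0.6370

Observed p* = 117/310 = 0.37742.
Balance c(1−p*) = e gives c = e/(1 − 0.37742) = 0.841/0.62258 = 1.35083.
Starting from p₀ = 0.37742; update p ← p + (dp/dt)·Δt with the new parameters.
p: 0.37742 → 0.58691  (Δp = +0.20949)
p: 0.58691 → 0.63698  (Δp = +0.05007)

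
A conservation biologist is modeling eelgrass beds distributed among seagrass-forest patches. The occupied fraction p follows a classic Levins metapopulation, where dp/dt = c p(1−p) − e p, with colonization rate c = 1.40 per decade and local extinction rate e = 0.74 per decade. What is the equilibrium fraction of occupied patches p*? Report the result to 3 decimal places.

0.471

At equilibrium, colonization balances extinction: c·p*·(1−p*) = e·p*.
So p* = 1 − e/c = 1 − 0.74/1.40 = 1 − 0.5286 = 0.4714.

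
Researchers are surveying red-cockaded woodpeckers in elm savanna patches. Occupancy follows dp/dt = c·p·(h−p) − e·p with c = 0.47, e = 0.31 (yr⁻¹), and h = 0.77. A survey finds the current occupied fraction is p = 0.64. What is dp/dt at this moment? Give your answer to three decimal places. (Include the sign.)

Colonization term: c·p·(h−p) = 0.47×0.64×0.1300 = 0.03910.
Extinction term: e·p = 0.19840.
dp/dt = 0.03910 − 0.19840 = -0.15930.

-0.159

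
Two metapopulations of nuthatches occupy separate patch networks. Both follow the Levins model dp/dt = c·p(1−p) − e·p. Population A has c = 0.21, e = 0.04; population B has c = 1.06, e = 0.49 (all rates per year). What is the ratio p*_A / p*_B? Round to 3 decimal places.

A: p*_A = 1 − 0.04/0.21 = 0.8095.
B: p*_B = 1 − 0.49/1.06 = 0.5377.
p*_A / p*_B = 0.8095/0.5377 = 1.5054.

1.505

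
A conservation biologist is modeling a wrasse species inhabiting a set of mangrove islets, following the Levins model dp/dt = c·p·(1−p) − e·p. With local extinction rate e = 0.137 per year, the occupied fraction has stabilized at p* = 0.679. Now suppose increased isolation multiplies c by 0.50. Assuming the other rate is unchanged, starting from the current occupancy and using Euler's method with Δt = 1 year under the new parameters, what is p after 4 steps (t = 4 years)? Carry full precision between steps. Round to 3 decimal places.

Balance c(1−p*) = e gives c = e/(1 − 0.67900) = 0.137/0.32100 = 0.42679.
Starting from p₀ = 0.67900; update p ← p + (dp/dt)·Δt with the new parameters.
t = 1: p = 0.67900 + (-0.04651) = 0.63249
t = 2: p = 0.63249 + (-0.03705) = 0.59544
t = 3: p = 0.59544 + (-0.03017) = 0.56527
t = 4: p = 0.56527 + (-0.02500) = 0.54027

0.540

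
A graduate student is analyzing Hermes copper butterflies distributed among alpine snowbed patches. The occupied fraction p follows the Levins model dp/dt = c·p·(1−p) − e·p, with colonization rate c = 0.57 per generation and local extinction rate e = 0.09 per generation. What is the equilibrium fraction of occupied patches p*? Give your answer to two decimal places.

At equilibrium, colonization balances extinction: c·p*·(1−p*) = e·p*.
So p* = 1 − e/c = 1 − 0.09/0.57 = 1 − 0.1579 = 0.8421.

0.84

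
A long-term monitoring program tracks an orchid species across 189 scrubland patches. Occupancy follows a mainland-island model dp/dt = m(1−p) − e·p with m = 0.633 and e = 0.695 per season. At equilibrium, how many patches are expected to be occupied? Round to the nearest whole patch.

p* = m/(m+e) = 0.633/1.3280 = 0.4767.
Expected occupied patches = N × p* = 189 × 0.4767 = 90.09 ≈ 90.

90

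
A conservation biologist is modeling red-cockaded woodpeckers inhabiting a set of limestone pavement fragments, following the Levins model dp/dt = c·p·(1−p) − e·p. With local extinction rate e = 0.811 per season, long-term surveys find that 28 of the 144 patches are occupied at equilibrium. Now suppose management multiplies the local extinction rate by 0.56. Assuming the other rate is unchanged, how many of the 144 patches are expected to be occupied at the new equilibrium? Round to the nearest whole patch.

Observed p* = 28/144 = 0.19444.
Balance c(1−p*) = e gives c = e/(1 − 0.19444) = 0.811/0.80556 = 1.00675.
New p* = 1 − e/c = 1 − 0.45416/1.00675 = 0.54889.
Expected occupied = 144 × 0.54889 = 79.04 ≈ 79.

79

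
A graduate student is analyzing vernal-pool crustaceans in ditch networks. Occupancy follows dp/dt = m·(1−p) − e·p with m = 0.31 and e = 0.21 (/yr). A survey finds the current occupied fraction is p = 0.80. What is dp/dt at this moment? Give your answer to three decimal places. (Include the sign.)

Colonization term: m·(1−p) = 0.31×0.2000 = 0.06200.
Extinction term: e·p = 0.16800.
dp/dt = 0.06200 − 0.16800 = -0.10600.

-0.106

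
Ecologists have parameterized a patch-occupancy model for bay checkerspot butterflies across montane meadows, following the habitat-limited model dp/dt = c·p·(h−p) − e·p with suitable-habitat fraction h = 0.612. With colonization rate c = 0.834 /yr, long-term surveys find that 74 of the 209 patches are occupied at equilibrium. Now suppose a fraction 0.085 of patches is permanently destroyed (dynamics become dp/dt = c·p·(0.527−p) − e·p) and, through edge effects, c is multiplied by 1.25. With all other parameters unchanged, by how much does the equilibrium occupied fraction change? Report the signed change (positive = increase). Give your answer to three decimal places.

Observed p* = 74/209 = 0.35407.
Balance c(h−p*) = e gives e = 0.834×(0.612 − 0.35407) = 0.21511.
New p* = 0.527 − e/c = 0.527 − 0.21511/1.04250 = 0.32066.
Δp* = 0.32066 − 0.35407 = -0.03341.

-0.033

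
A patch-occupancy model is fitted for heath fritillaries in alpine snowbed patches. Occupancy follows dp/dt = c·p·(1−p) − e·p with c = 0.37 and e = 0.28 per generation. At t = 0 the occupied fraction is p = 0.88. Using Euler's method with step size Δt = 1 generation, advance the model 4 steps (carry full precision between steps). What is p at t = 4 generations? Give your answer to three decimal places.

Update rule: p ← p + [c·p·(1−p) − e·p]·Δt with Δt = 1.
p: 0.88000 → 0.67267  (Δp = -0.20733)
p: 0.67267 → 0.56579  (Δp = -0.10688)
p: 0.56579 → 0.49827  (Δp = -0.06752)
p: 0.49827 → 0.45125  (Δp = -0.04702)

0.451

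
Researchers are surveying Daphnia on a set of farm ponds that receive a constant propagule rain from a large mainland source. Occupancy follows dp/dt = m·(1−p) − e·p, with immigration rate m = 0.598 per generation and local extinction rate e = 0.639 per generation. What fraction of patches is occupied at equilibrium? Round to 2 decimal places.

0.48

Setting dp/dt = 0: m − m·p* = e·p*, so m = (m+e)·p*.
p* = m/(m+e) = 0.598/(0.598+0.639) = 0.598/1.2370 = 0.4834.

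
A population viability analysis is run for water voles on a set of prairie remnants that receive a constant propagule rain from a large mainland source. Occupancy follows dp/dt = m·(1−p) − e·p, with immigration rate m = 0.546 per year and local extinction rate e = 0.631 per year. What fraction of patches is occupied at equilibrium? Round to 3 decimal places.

At equilibrium the propagule rain into empty patches balances local extinction: m(1−p*) = e·p*.
p* = m/(m+e) = 0.546/(0.546+0.631) = 0.546/1.1770 = 0.4639.

0.464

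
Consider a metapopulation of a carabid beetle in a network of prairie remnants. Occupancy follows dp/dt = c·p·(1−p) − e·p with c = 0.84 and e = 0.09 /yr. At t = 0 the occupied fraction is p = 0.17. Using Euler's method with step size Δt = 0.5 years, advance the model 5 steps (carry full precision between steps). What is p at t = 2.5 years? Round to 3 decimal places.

0.521

Update rule: p ← p + [c·p·(1−p) − e·p]·Δt with Δt = 0.5.
step 1: Δp = +0.05161, p = 0.22161
step 2: Δp = +0.06248, p = 0.28409
step 3: Δp = +0.07264, p = 0.35673
step 4: Δp = +0.08033, p = 0.43705
step 5: Δp = +0.08367, p = 0.52072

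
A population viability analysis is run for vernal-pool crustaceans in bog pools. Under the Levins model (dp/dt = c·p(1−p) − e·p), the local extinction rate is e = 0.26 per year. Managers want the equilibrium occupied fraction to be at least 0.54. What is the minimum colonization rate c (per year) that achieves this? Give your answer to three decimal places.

p* = 1 − e/c ≥ 0.54 requires e/c ≤ 0.4600, i.e. c ≥ e/0.4600.
c_min = 0.26/0.4600 = 0.5652.

0.565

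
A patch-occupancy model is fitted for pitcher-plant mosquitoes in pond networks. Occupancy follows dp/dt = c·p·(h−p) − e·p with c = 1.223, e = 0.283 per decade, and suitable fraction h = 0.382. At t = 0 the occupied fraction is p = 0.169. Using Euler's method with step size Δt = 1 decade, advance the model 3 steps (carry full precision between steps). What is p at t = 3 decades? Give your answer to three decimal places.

0.160

Update rule: p ← p + [c·p·(h−p) − e·p]·Δt with Δt = 1.
step 1: Δp = -0.00380, p = 0.16520
step 2: Δp = -0.00295, p = 0.16225
step 3: Δp = -0.00231, p = 0.15994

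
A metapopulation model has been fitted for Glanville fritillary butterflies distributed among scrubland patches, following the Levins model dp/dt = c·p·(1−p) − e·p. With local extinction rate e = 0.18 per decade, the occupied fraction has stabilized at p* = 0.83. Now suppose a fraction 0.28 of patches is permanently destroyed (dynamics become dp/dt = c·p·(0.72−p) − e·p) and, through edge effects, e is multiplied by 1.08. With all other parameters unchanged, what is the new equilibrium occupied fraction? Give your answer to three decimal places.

0.536

Balance c(1−p*) = e gives c = e/(1 − 0.83000) = 0.18/0.17000 = 1.05882.
New p* = 0.72 − e/c = 0.72 − 0.19440/1.05882 = 0.53640.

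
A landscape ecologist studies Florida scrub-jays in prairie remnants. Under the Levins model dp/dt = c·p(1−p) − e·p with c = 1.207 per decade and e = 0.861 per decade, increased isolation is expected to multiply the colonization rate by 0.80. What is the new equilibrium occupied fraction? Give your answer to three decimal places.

Before: p* = 1 − 0.861/1.207 = 0.2867.
After the change, c = 0.9656, e = 0.861, so p* = 1 − 0.861/0.9656 = 0.1083.

0.108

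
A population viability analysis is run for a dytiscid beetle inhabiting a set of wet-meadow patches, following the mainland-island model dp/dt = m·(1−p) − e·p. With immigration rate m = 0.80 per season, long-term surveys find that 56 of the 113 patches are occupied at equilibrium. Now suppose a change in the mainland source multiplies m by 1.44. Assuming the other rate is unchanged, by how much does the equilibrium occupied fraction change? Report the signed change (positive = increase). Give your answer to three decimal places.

0.090

Observed p* = 56/113 = 0.49558.
Balance m(1−p*) = e·p* gives e = m(1−p*)/p* = 0.80×0.50442/0.49558 = 0.81427.
New p* = m/(m+e) = 1.15200/(1.15200+0.81427) = 0.58588.
Δp* = 0.58588 − 0.49558 = +0.09030.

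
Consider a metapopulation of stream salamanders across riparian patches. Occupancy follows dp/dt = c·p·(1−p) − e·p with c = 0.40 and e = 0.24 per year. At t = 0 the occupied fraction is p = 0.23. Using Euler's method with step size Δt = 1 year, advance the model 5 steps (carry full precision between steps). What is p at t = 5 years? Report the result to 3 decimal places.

0.302

Update rule: p ← p + [c·p·(1−p) − e·p]·Δt with Δt = 1.
  1  |  dp/dt·Δt = +0.015640  |  p_1 = 0.245640
  2  |  dp/dt·Δt = +0.015167  |  p_2 = 0.260807
  3  |  dp/dt·Δt = +0.014521  |  p_3 = 0.275328
  4  |  dp/dt·Δt = +0.013730  |  p_4 = 0.289058
  5  |  dp/dt·Δt = +0.012827  |  p_5 = 0.301886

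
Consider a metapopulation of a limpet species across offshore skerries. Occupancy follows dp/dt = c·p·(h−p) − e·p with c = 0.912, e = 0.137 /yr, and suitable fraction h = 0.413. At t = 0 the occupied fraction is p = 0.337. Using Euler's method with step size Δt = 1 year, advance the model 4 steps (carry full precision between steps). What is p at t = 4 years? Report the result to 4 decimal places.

Update rule: p ← p + [c·p·(h−p) − e·p]·Δt with Δt = 1.
  1  |  dp/dt·Δt = -0.022811  |  p_1 = 0.314189
  2  |  dp/dt·Δt = -0.014731  |  p_2 = 0.299459
  3  |  dp/dt·Δt = -0.010017  |  p_3 = 0.289442
  4  |  dp/dt·Δt = -0.007038  |  p_4 = 0.282404

0.2824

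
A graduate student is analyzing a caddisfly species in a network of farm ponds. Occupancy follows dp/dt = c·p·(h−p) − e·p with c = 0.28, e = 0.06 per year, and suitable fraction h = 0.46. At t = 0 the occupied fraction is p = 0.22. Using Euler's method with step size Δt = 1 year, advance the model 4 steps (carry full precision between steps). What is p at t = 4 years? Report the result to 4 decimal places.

0.2258

Update rule: p ← p + [c·p·(h−p) − e·p]·Δt with Δt = 1.
step 1: Δp = +0.00158, p = 0.22158
step 2: Δp = +0.00150, p = 0.22308
step 3: Δp = +0.00141, p = 0.22449
step 4: Δp = +0.00133, p = 0.22583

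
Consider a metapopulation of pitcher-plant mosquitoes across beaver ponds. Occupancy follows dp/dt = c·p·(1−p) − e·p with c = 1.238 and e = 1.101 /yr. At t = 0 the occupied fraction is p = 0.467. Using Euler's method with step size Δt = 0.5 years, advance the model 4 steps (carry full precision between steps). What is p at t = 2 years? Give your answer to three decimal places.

Update rule: p ← p + [c·p·(1−p) − e·p]·Δt with Δt = 0.5.
  1  |  dp/dt·Δt = -0.103008  |  p_1 = 0.363992
  2  |  dp/dt·Δt = -0.057078  |  p_2 = 0.306914
  3  |  dp/dt·Δt = -0.037284  |  p_3 = 0.269630
  4  |  dp/dt·Δt = -0.026532  |  p_4 = 0.243098

0.243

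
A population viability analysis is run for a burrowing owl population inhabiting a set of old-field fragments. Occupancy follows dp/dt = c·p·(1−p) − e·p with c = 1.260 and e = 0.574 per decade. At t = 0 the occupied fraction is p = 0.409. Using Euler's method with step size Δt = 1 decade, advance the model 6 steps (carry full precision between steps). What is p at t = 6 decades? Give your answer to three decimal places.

Update rule: p ← p + [c·p·(1−p) − e·p]·Δt with Δt = 1.
  1  |  dp/dt·Δt = +0.069800  |  p_1 = 0.478800
  2  |  dp/dt·Δt = +0.039603  |  p_2 = 0.518402
  3  |  dp/dt·Δt = +0.017010  |  p_3 = 0.535413
  4  |  dp/dt·Δt = +0.006093  |  p_4 = 0.541506
  5  |  dp/dt·Δt = +0.002005  |  p_5 = 0.543511
  6  |  dp/dt·Δt = +0.000639  |  p_6 = 0.544150

0.544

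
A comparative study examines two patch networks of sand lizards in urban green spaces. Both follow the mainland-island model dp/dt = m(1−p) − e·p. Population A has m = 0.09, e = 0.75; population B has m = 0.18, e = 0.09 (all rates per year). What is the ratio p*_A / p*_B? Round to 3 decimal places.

0.161

A: p*_A = m/(m+e) = 0.09/0.8400 = 0.1071.
B: p*_B = 0.18/0.2700 = 0.6667.
p*_A / p*_B = 0.1071/0.6667 = 0.1607.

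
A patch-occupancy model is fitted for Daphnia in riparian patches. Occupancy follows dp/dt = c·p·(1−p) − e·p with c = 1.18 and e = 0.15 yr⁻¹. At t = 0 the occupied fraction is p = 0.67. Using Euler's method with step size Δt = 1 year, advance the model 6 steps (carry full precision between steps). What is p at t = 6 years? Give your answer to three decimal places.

Update rule: p ← p + [c·p·(1−p) − e·p]·Δt with Δt = 1.
  1  |  dp/dt·Δt = +0.160398  |  p_1 = 0.830398
  2  |  dp/dt·Δt = +0.041628  |  p_2 = 0.872026
  3  |  dp/dt·Δt = +0.000880  |  p_3 = 0.872906
  4  |  dp/dt·Δt = -0.000026  |  p_4 = 0.872881
  5  |  dp/dt·Δt = +0.000001  |  p_5 = 0.872881
  6  |  dp/dt·Δt = -0.000000  |  p_6 = 0.872881

0.873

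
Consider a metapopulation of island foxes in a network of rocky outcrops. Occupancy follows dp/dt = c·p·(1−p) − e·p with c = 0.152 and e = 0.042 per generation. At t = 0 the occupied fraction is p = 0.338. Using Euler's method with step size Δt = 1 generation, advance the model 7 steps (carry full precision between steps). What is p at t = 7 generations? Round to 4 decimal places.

Update rule: p ← p + [c·p·(1−p) − e·p]·Δt with Δt = 1.
step 1: Δp = +0.01981, p = 0.35781
step 2: Δp = +0.01990, p = 0.37771
step 3: Δp = +0.01986, p = 0.39758
step 4: Δp = +0.01971, p = 0.41728
step 5: Δp = +0.01943, p = 0.43672
step 6: Δp = +0.01905, p = 0.45577
step 7: Δp = +0.01856, p = 0.47433

0.4743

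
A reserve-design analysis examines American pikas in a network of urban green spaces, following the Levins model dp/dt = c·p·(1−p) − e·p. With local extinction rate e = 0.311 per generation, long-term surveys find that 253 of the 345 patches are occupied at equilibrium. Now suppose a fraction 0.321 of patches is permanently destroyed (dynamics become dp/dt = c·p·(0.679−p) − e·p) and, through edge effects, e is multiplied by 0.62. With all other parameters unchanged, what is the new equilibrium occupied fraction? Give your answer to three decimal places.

0.514

Observed p* = 253/345 = 0.73333.
Balance c(1−p*) = e gives c = e/(1 − 0.73333) = 0.311/0.26667 = 1.16624.
New p* = 0.679 − e/c = 0.679 − 0.19282/1.16624 = 0.51367.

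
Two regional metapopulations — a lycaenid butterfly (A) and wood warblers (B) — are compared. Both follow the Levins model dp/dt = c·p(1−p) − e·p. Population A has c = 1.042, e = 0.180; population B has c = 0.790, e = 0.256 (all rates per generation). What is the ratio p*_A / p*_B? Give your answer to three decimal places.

A: p*_A = 1 − 0.180/1.042 = 0.8273.
B: p*_B = 1 − 0.256/0.790 = 0.6759.
p*_A / p*_B = 0.8273/0.6759 = 1.2238.

1.224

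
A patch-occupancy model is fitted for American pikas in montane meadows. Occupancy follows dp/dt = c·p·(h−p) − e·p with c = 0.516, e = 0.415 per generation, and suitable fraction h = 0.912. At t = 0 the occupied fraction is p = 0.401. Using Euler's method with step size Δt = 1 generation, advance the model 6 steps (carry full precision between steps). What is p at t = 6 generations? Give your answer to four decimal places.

0.2151

Update rule: p ← p + [c·p·(h−p) − e·p]·Δt with Δt = 1.
  1  |  dp/dt·Δt = -0.060681  |  p_1 = 0.340319
  2  |  dp/dt·Δt = -0.040843  |  p_2 = 0.299476
  3  |  dp/dt·Δt = -0.029630  |  p_3 = 0.269847
  4  |  dp/dt·Δt = -0.022572  |  p_4 = 0.247274
  5  |  dp/dt·Δt = -0.017804  |  p_5 = 0.229470
  6  |  dp/dt·Δt = -0.014414  |  p_6 = 0.215056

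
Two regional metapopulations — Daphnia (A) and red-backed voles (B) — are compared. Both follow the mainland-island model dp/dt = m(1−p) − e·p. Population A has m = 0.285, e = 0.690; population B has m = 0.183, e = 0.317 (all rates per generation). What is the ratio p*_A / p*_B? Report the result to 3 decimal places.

A: p*_A = m/(m+e) = 0.285/0.9750 = 0.2923.
B: p*_B = 0.183/0.5000 = 0.3660.
p*_A / p*_B = 0.2923/0.3660 = 0.7987.

0.799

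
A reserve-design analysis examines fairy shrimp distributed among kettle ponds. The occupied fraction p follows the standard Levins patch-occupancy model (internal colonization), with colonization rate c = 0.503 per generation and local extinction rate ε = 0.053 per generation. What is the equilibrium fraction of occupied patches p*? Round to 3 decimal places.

0.895

Setting dp/dt = 0 and dividing through by p* gives c·(1−p*) = ε.
So p* = 1 − ε/c = 1 − 0.053/0.503 = 1 − 0.1054 = 0.8946.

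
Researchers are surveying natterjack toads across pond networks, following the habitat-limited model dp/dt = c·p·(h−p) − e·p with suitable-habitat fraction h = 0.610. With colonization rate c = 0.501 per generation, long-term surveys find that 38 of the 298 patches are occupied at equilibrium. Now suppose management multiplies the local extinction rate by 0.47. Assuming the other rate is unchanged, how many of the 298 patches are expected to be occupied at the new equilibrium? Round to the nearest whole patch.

Observed p* = 38/298 = 0.12752.
Balance c(h−p*) = e gives e = 0.501×(0.61 − 0.12752) = 0.24172.
New p* = 0.61 − e/c = 0.61 − 0.11361/0.50100 = 0.38323.
Expected occupied = 298 × 0.38323 = 114.20 ≈ 114.

114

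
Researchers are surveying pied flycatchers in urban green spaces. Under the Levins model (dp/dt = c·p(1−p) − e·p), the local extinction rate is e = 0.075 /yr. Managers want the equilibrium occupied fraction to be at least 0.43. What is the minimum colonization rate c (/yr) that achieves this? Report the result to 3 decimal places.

p* = 1 − e/c ≥ 0.43 requires e/c ≤ 0.5700, i.e. c ≥ e/0.5700.
c_min = 0.075/0.5700 = 0.1316.

0.132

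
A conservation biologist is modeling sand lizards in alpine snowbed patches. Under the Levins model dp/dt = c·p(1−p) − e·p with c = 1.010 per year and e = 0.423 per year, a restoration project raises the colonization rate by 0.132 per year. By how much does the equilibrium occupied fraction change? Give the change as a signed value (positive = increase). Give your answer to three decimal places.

Before: p* = 1 − 0.423/1.010 = 0.5812.
After the change, c = 1.142, e = 0.423, so p* = 1 − 0.423/1.142 = 0.6296.
Δp* = 0.6296 − 0.5812 = +0.0484.

0.048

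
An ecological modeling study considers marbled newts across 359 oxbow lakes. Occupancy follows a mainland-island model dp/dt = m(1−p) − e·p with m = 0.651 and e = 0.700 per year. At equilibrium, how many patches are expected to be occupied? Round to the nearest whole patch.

p* = m/(m+e) = 0.651/1.3510 = 0.4819.
Expected occupied patches = N × p* = 359 × 0.4819 = 172.99 ≈ 173.

173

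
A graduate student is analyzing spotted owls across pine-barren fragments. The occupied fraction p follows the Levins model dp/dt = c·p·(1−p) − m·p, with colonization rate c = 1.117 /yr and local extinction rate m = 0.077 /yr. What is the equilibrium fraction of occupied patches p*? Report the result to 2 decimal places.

At equilibrium, colonization balances extinction: c·p*·(1−p*) = m·p*.
So p* = 1 − m/c = 1 − 0.077/1.117 = 1 − 0.0689 = 0.9311.

0.93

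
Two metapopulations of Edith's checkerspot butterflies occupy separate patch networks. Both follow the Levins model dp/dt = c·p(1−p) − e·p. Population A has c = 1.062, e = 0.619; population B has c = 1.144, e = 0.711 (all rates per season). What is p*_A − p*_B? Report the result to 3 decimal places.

A: p*_A = 1 − 0.619/1.062 = 0.4171.
B: p*_B = 1 − 0.711/1.144 = 0.3785.
p*_A − p*_B = 0.4171 − 0.3785 = 0.0386.

0.039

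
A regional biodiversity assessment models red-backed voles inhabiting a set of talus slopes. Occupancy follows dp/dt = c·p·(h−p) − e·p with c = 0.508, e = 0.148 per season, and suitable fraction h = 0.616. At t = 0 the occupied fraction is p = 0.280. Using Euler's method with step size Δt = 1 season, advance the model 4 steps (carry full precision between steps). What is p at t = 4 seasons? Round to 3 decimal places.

0.301

Update rule: p ← p + [c·p·(h−p) − e·p]·Δt with Δt = 1.
p: 0.28000 → 0.28635  (Δp = +0.00635)
p: 0.28635 → 0.29193  (Δp = +0.00557)
p: 0.29193 → 0.29678  (Δp = +0.00485)
p: 0.29678 → 0.30098  (Δp = +0.00420)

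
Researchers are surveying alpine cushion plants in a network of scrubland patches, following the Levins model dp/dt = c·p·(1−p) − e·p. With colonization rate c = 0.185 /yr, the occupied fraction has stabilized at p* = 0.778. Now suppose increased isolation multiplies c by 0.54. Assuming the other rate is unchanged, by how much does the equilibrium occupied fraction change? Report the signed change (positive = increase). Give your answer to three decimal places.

-0.189

Balance c(1−p*) = e gives e = 0.185×(1 − 0.77800) = 0.04107.
New p* = 1 − e/c = 1 − 0.04107/0.09990 = 0.58889.
Δp* = 0.58889 − 0.77800 = -0.18911.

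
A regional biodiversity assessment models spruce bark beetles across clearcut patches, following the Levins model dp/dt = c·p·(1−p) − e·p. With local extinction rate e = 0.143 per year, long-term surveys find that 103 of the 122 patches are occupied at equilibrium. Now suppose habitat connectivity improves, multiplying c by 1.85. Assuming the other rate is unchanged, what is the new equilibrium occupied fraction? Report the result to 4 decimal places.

0.9158

Observed p* = 103/122 = 0.84426.
Balance c(1−p*) = e gives c = e/(1 − 0.84426) = 0.143/0.15574 = 0.91820.
New p* = 1 − e/c = 1 − 0.14300/1.69867 = 0.91582.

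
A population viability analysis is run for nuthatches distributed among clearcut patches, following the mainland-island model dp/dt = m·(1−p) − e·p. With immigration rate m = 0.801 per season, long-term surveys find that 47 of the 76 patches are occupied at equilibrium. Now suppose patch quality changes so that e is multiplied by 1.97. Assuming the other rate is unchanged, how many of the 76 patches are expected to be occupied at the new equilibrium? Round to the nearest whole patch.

34

Observed p* = 47/76 = 0.61842.
Balance m(1−p*) = e·p* gives e = m(1−p*)/p* = 0.801×0.38158/0.61842 = 0.49424.
New p* = m/(m+e) = 0.80100/(0.80100+0.97365) = 0.45136.
Expected occupied = 76 × 0.45136 = 34.30 ≈ 34.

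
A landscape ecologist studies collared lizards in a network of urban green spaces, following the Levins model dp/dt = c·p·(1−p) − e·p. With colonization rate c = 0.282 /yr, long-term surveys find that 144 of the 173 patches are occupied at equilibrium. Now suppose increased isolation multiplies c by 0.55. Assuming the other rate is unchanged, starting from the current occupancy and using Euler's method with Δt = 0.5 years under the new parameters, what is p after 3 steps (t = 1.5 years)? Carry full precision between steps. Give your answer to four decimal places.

Observed p* = 144/173 = 0.83237.
Balance c(1−p*) = e gives e = 0.282×(1 − 0.83237) = 0.04727.
Starting from p₀ = 0.83237; update p ← p + (dp/dt)·Δt with the new parameters.
p: 0.83237 → 0.82352  (Δp = -0.00885)
p: 0.82352 → 0.81532  (Δp = -0.00819)
p: 0.81532 → 0.80773  (Δp = -0.00759)

0.8077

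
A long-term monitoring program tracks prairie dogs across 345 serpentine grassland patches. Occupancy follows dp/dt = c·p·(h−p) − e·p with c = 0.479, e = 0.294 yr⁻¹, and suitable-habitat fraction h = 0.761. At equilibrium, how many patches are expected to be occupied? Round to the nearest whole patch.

p* = h − e/c = 0.761 − 0.6138 = 0.1472.
Expected occupied patches = N × p* = 345 × 0.1472 = 50.79 ≈ 51.

51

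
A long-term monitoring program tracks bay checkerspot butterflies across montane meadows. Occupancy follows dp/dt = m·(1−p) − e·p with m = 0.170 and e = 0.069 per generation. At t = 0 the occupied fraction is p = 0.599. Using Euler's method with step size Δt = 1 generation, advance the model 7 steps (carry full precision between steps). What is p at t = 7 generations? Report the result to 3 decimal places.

Update rule: p ← p + [m·(1−p) − e·p]·Δt with Δt = 1.
p: 0.59900 → 0.62584  (Δp = +0.02684)
p: 0.62584 → 0.64626  (Δp = +0.02042)
p: 0.64626 → 0.66181  (Δp = +0.01554)
p: 0.66181 → 0.67363  (Δp = +0.01183)
p: 0.67363 → 0.68264  (Δp = +0.00900)
p: 0.68264 → 0.68949  (Δp = +0.00685)
p: 0.68949 → 0.69470  (Δp = +0.00521)

0.695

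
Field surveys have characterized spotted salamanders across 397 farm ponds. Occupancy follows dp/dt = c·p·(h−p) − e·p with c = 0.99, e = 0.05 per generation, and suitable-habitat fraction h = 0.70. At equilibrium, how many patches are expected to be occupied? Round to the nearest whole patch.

258

p* = h − e/c = 0.70 − 0.0505 = 0.6495.
Expected occupied patches = N × p* = 397 × 0.6495 = 257.85 ≈ 258.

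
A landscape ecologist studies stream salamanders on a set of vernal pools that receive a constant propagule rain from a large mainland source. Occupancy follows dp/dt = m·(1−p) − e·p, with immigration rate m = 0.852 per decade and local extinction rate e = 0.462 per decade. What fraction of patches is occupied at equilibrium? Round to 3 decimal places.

0.648

At equilibrium the propagule rain into empty patches balances local extinction: m(1−p*) = e·p*.
p* = m/(m+e) = 0.852/(0.852+0.462) = 0.852/1.3140 = 0.6484.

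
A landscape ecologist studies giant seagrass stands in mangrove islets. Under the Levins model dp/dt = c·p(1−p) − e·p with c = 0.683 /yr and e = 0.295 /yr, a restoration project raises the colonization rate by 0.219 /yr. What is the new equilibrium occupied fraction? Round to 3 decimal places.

Before: p* = 1 − 0.295/0.683 = 0.5681.
After the change, c = 0.902, e = 0.295, so p* = 1 − 0.295/0.902 = 0.6729.

0.673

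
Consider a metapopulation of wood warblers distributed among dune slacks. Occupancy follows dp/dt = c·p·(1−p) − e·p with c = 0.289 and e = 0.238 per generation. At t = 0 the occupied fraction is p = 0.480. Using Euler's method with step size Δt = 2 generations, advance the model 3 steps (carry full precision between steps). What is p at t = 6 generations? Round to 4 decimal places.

0.3118

Update rule: p ← p + [c·p·(1−p) − e·p]·Δt with Δt = 2.
step 1: Δp = -0.08421, p = 0.39579
step 2: Δp = -0.05017, p = 0.34562
step 3: Δp = -0.03379, p = 0.31183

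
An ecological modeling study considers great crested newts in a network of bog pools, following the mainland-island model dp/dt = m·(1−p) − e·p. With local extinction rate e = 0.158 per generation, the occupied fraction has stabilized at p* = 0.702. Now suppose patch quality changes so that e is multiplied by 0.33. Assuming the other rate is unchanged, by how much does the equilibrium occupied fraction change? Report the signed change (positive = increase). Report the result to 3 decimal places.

Balance m(1−p*) = e·p* gives m = e·p*/(1−p*) = 0.158×0.70200/0.29800 = 0.37220.
New p* = m/(m+e) = 0.37220/(0.37220+0.05214) = 0.87713.
Δp* = 0.87713 − 0.70200 = +0.17513.

0.175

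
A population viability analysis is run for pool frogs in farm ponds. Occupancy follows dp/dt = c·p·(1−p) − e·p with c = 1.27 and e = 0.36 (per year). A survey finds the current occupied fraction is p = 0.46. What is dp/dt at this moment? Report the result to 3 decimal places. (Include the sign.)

Colonization term: c·p·(1−p) = 1.27×0.46×0.5400 = 0.31547.
Extinction term: e·p = 0.16560.
dp/dt = 0.31547 − 0.16560 = 0.14987.

0.150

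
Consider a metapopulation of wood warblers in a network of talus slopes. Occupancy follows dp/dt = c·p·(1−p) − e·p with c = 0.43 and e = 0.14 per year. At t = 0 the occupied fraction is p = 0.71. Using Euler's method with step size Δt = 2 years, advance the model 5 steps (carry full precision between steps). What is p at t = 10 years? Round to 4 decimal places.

Update rule: p ← p + [c·p·(1−p) − e·p]·Δt with Δt = 2.
step 1: Δp = -0.02173, p = 0.68827
step 2: Δp = -0.00820, p = 0.68007
step 3: Δp = -0.00331, p = 0.67677
step 4: Δp = -0.00137, p = 0.67540
step 5: Δp = -0.00057, p = 0.67483

0.6748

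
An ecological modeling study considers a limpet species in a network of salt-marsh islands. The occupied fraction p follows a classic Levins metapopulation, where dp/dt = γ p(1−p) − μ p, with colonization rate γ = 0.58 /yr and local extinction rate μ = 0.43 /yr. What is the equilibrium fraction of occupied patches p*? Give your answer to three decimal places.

Setting dp/dt = 0 and dividing through by p* gives γ·(1−p*) = μ.
So p* = 1 − μ/γ = 1 − 0.43/0.58 = 1 − 0.7414 = 0.2586.

0.259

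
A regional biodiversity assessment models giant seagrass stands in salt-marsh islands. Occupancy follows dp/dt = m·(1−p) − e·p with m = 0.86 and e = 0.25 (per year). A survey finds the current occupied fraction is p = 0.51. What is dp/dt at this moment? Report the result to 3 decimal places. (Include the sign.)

0.294

Colonization term: m·(1−p) = 0.86×0.4900 = 0.42140.
Extinction term: e·p = 0.12750.
dp/dt = 0.42140 − 0.12750 = 0.29390.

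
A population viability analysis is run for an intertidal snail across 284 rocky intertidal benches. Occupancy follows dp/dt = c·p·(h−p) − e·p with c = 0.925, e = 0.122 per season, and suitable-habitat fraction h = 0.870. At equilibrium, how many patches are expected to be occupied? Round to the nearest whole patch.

210

p* = h − e/c = 0.870 − 0.1319 = 0.7381.
Expected occupied patches = N × p* = 284 × 0.7381 = 209.62 ≈ 210.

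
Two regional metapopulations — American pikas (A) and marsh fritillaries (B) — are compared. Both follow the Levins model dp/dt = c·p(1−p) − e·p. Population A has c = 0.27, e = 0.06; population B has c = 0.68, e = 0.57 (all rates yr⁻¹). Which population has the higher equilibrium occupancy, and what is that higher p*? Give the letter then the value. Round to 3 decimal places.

A, 0.778

A: p*_A = 1 − 0.06/0.27 = 0.7778.
B: p*_B = 1 − 0.57/0.68 = 0.1618.
A is higher at 0.7778.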